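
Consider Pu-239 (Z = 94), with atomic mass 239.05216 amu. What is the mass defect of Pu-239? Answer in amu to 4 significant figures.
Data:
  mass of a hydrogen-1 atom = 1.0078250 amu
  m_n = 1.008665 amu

1.940 amu

With 94 protons and 145 neutrons (A = 239):
Mass of separated nucleons = 94(1.0078250) + 145(1.008665) = 94.7355500 + 146.256425 = 240.9919750 amu
The mass defect is 240.9919750 − 239.05216 = 1.9398150 amu.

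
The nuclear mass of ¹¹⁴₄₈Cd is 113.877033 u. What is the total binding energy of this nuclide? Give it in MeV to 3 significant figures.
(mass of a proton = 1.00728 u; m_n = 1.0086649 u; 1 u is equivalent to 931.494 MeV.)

Σm = 48·m_p + 66·m_n = 48.34944 + 66.5718834 = 114.9213234 u
Δm = 114.9213234 − 113.877033 = 1.0442904 u
Binding energy = Δm·c² = 1.0442904 × 931.494 MeV/u = 972.750 MeV

973 MeV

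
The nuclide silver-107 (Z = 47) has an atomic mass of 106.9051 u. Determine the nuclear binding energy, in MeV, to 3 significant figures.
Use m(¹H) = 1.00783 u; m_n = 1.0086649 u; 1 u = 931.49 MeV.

The nucleus contains 47 protons and 107 − 47 = 60 neutrons.
Mass of separated nucleons = 47(1.00783) + 60(1.0086649) = 47.36801 + 60.5198940 = 107.8879040 u
Mass defect Δm = 107.8879040 − 106.9051 = 0.9828040 u
Binding energy = Δm·c² = 0.9828040 × 931.49 MeV/u = 915.472 MeV

915 MeV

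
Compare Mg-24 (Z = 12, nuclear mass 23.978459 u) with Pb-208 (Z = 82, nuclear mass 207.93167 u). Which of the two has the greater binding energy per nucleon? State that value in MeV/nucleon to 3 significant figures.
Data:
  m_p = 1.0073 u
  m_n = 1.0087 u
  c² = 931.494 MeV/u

Mg-24; 8.29 MeV/nucleon

Mg-24: Σm = 12(1.0073) + 12(1.0087) = 24.1920 u; Δm = 0.213541 u; E_B = 198.91 MeV; E_B/A = 8.288 MeV
Pb-208: Σm = 82(1.0073) + 126(1.0087) = 209.6948 u; Δm = 1.76313 u; E_B = 1642.3 MeV; E_B/A = 7.896 MeV
Mg-24 has the higher binding energy per nucleon, so it is the more tightly bound nucleus.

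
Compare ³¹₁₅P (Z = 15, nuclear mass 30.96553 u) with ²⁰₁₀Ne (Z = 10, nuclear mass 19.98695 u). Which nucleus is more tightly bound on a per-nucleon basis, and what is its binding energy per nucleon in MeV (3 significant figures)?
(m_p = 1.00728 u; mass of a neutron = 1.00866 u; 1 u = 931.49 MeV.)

³¹₁₅P: Σm = 15(1.00728) + 16(1.00866) = 31.24776 u; Δm = 0.28223 u; E_B = 262.89 MeV; E_B/A = 8.480 MeV
²⁰₁₀Ne: Σm = 10(1.00728) + 10(1.00866) = 20.15940 u; Δm = 0.17245 u; E_B = 160.64 MeV; E_B/A = 8.032 MeV
³¹₁₅P has the higher binding energy per nucleon, so it is the more tightly bound nucleus.

³¹₁₅P; 8.48 MeV/nucleon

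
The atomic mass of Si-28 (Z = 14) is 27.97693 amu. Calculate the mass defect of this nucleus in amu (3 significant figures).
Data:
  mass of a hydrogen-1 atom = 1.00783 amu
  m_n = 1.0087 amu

0.254 amu

With 14 protons and 14 neutrons (A = 28):
Total constituent mass: 14 × 1.00783 + 14 × 1.0087 = 28.23142 amu
The mass defect is 28.23142 − 27.97693 = 0.25449 amu.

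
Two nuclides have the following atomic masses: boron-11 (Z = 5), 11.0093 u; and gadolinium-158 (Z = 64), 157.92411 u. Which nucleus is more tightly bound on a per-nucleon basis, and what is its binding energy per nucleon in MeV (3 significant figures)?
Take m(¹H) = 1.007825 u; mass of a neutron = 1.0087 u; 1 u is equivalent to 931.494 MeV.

boron-11: Σm = 5(1.007825) + 6(1.0087) = 11.091325 u; Δm = 0.082025 u; E_B = 76.406 MeV; E_B/A = 6.946 MeV
gadolinium-158: Σm = 64(1.007825) + 94(1.0087) = 159.318600 u; Δm = 1.394490 u; E_B = 1298.96 MeV; E_B/A = 8.221 MeV
gadolinium-158 has the higher binding energy per nucleon, so it is the more tightly bound nucleus.

gadolinium-158; 8.22 MeV/nucleon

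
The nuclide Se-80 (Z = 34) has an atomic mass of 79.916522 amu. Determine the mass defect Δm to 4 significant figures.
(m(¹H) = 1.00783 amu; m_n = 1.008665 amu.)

With 34 protons and 46 neutrons (A = 80):
Mass of separated nucleons = 34(1.00783) + 46(1.008665) = 34.26622 + 46.398590 = 80.664810 amu
Δm = 80.664810 − 79.916522 = 0.748288 amu

0.7483 amu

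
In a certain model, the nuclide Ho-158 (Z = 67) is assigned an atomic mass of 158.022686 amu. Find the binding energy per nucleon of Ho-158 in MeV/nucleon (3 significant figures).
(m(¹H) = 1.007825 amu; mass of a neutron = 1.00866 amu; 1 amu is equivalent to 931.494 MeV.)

7.60 MeV/nucleon

The nucleus contains 67 protons and 158 − 67 = 91 neutrons.
Mass of separated nucleons = 67(1.007825) + 91(1.00866) = 67.524275 + 91.78806 = 159.312335 amu
Mass defect Δm = 159.312335 − 158.022686 = 1.289649 amu
Converting to energy: 1.289649 amu × 931.494 MeV/amu = 1201.30 MeV
Per nucleon: 1201.30 / 158 = 7.603 MeV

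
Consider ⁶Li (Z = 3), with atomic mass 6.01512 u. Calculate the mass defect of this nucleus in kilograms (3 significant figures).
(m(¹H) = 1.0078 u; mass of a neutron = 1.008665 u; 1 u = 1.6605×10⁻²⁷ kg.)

5.69e-29 kg

Total constituent mass: 3 × 1.0078 + 3 × 1.008665 = 6.049395 u
Mass defect Δm = 6.049395 − 6.01512 = 0.034275 u
In SI units: 0.034275 u × 1.6605×10⁻²⁷ kg/u = 5.6914e-29 kg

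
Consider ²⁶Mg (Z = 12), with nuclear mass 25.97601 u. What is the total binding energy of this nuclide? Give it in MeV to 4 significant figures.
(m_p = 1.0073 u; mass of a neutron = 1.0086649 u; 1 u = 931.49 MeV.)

216.9 MeV

With 12 protons and 14 neutrons (A = 26):
Total constituent mass: 12 × 1.0073 + 14 × 1.0086649 = 26.2089086 u
Δm = 26.2089086 − 25.97601 = 0.2328986 u
E_B = 0.2328986 × 931.49 = 216.943 MeV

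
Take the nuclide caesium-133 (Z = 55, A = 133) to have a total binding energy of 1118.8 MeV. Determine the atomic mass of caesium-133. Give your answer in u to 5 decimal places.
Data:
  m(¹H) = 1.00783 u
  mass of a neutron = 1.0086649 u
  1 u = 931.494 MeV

Mass defect = 1118.8 MeV / (931.494 MeV/u) = 1.2010813 u
Constituent mass = 55(1.00783) + 78(1.0086649) = 134.1065122 u
Atomic mass = 134.1065122 − 1.2010813 = 132.9054309 u ≈ 132.90543 u (to 5 decimal places)

132.90543 u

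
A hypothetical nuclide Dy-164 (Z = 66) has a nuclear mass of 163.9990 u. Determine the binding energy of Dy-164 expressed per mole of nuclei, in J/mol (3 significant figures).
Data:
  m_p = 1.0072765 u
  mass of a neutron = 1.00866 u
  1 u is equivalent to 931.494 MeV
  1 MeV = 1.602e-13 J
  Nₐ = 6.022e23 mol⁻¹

1.20e+14 J/mol

Mass of separated nucleons = 66(1.0072765) + 98(1.00866) = 66.4802490 + 98.84868 = 165.3289290 u
The mass defect is 165.3289290 − 163.9990 = 1.3299290 u.
E_B = 1.3299290 × 931.494 = 1238.82 MeV
Per nucleus in joules: 1238.82 MeV × 1.602e-13 J/MeV = 1.9846e-10 J
Per mole: 1.9846e-10 J × 6.022e23 mol⁻¹ = 1.1951e+14 J/mol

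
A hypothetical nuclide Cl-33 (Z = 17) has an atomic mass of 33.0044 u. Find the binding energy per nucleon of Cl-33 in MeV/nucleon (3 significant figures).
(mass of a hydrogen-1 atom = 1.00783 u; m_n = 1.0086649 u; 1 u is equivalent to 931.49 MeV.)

The nucleus contains 17 protons and 33 − 17 = 16 neutrons.
Total constituent mass: 17 × 1.00783 + 16 × 1.0086649 = 33.2717484 u
Mass defect Δm = 33.2717484 − 33.0044 = 0.2673484 u
Converting to energy: 0.2673484 u × 931.49 MeV/u = 249.032 MeV
BE/A = 249.032 MeV / 33 = 7.546 MeV/nucleon

7.55 MeV/nucleon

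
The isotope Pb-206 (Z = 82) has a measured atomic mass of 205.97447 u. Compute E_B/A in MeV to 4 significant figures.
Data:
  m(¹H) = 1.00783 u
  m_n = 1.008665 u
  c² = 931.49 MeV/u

Σm = 82·m(¹H) + 124·m_n = 82.64206 + 125.074460 = 207.716520 u
The mass defect is 207.716520 − 205.97447 = 1.742050 u.
E_B = 1.742050 × 931.49 = 1622.70 MeV
BE/A = 1622.70 MeV / 206 = 7.877 MeV/nucleon

7.877 MeV/nucleon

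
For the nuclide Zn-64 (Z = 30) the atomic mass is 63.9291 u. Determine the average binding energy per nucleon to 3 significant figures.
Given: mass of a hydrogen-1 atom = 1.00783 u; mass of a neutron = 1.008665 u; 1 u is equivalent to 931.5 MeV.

Mass of separated nucleons = 30(1.00783) + 34(1.008665) = 30.23490 + 34.294610 = 64.529510 u
Mass defect Δm = 64.529510 − 63.9291 = 0.600410 u
Binding energy = Δm·c² = 0.600410 × 931.5 MeV/u = 559.282 MeV
Dividing by A = 64 gives 8.739 MeV per nucleon.

8.74 MeV/nucleon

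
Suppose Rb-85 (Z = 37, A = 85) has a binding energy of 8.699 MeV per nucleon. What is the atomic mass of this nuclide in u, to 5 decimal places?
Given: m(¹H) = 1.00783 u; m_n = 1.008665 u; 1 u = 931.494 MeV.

84.91184 u

Total binding energy = 85 × 8.699 = 739.415 MeV
Mass defect = 739.415 MeV / (931.494 MeV/u) = 0.7937947 u
Constituent mass = 37(1.00783) + 48(1.008665) = 85.705630 u
Atomic mass = 85.705630 − 0.7937947 = 84.9118353 u ≈ 84.91184 u (to 5 decimal places)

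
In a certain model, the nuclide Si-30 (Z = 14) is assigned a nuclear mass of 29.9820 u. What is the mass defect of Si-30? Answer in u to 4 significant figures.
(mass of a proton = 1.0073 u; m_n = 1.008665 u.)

0.2588 u

The nucleus contains 14 protons and 30 − 14 = 16 neutrons.
Total constituent mass: 14 × 1.0073 + 16 × 1.008665 = 30.240840 u
Mass defect Δm = 30.240840 − 29.9820 = 0.258840 u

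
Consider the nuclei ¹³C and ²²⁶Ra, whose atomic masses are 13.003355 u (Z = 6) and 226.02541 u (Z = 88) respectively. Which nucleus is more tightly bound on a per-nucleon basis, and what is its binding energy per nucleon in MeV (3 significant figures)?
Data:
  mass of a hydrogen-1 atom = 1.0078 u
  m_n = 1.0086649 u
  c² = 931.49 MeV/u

²²⁶Ra; 7.65 MeV/nucleon

¹³C: Σm = 6(1.0078) + 7(1.0086649) = 13.1074543 u; Δm = 0.1040993 u; E_B = 96.967 MeV; E_B/A = 7.459 MeV
²²⁶Ra: Σm = 88(1.0078) + 138(1.0086649) = 227.8821562 u; Δm = 1.8567462 u; E_B = 1729.5 MeV; E_B/A = 7.653 MeV
²²⁶Ra has the higher binding energy per nucleon, so it is the more tightly bound nucleus.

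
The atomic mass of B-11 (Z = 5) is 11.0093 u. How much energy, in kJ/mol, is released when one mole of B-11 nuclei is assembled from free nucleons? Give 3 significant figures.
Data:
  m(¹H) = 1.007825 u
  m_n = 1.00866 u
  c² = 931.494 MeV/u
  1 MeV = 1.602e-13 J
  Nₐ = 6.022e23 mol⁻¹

7.35e+09 kJ/mol

Z = 5, so N = A − Z = 11 − 5 = 6.
Mass of separated nucleons = 5(1.007825) + 6(1.00866) = 5.039125 + 6.05196 = 11.091085 u
Δm = 11.091085 − 11.0093 = 0.081785 u
Converting to energy: 0.081785 u × 931.494 MeV/u = 76.1822 MeV
Per nucleus in joules: 76.1822 MeV × 1.602e-13 J/MeV = 1.2204e-11 J
Per mole: 1.2204e-11 J × 6.022e23 mol⁻¹ = 7.3492e+12 J/mol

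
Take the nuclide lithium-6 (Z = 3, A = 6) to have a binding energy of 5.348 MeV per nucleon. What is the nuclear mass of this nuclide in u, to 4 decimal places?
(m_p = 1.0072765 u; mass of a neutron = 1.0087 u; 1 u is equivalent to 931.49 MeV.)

Total binding energy = 6 × 5.348 = 32.088 MeV
Mass defect = 32.088 MeV / (931.49 MeV/u) = 0.034448 u
Constituent mass = 3(1.0072765) + 3(1.0087) = 6.0479295 u
Nuclear mass = 6.0479295 − 0.034448 = 6.0134815 u ≈ 6.0135 u (to 4 decimal places)

6.0135 u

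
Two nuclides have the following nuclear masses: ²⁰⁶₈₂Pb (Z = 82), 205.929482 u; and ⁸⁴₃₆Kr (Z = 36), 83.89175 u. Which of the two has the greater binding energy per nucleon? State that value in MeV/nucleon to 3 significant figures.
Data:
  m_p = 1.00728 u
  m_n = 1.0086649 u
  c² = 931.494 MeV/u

²⁰⁶₈₂Pb: Σm = 82(1.00728) + 124(1.0086649) = 207.6714076 u; Δm = 1.7419256 u; E_B = 1622.6 MeV; E_B/A = 7.877 MeV
⁸⁴₃₆Kr: Σm = 36(1.00728) + 48(1.0086649) = 84.6779952 u; Δm = 0.7862452 u; E_B = 732.38 MeV; E_B/A = 8.719 MeV
⁸⁴₃₆Kr has the higher binding energy per nucleon, so it is the more tightly bound nucleus.

⁸⁴₃₆Kr; 8.72 MeV/nucleon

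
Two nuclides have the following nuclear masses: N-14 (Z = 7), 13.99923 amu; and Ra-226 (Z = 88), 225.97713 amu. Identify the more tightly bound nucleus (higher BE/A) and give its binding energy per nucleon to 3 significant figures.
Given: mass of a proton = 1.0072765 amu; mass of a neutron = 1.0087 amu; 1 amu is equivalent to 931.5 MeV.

N-14: Σm = 7(1.0072765) + 7(1.0087) = 14.1118355 amu; Δm = 0.1126055 amu; E_B = 104.89 MeV; E_B/A = 7.492 MeV
Ra-226: Σm = 88(1.0072765) + 138(1.0087) = 227.8409320 amu; Δm = 1.8638020 amu; E_B = 1736.1 MeV; E_B/A = 7.682 MeV
Ra-226 has the higher binding energy per nucleon, so it is the more tightly bound nucleus.

Ra-226; 7.68 MeV/nucleon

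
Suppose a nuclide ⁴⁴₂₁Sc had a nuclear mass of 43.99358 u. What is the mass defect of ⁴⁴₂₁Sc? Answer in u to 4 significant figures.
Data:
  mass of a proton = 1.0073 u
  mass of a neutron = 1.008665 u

0.3590 u

Total constituent mass: 21 × 1.0073 + 23 × 1.008665 = 44.352595 u
Δm = 44.352595 − 43.99358 = 0.359015 u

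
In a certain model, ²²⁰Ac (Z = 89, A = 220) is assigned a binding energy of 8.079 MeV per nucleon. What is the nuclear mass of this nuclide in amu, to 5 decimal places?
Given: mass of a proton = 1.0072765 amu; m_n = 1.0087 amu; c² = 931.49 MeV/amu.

Total binding energy = 220 × 8.079 = 1777.380 MeV
Mass defect = 1777.380 MeV / (931.49 MeV/amu) = 1.9081042 amu
Constituent mass = 89(1.0072765) + 131(1.0087) = 221.7873085 amu
Nuclear mass = 221.7873085 − 1.9081042 = 219.8792043 amu ≈ 219.87920 amu (to 5 decimal places)

219.87920 amu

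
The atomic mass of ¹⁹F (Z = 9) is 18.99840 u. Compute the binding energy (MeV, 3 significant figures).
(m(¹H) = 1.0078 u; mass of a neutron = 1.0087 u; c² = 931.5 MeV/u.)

148 MeV

Z = 9, so N = A − Z = 19 − 9 = 10.
Total constituent mass: 9 × 1.0078 + 10 × 1.0087 = 19.1572 u
Mass defect Δm = 19.1572 − 18.99840 = 0.15880 u
Converting to energy: 0.15880 u × 931.5 MeV/u = 147.922 MeV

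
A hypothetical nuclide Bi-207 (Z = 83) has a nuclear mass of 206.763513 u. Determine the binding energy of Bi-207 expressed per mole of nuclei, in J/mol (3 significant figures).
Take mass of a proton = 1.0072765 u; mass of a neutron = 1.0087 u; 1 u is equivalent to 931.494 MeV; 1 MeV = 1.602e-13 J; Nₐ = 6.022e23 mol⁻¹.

1.72e+14 J/mol

Z = 83, so N = A − Z = 207 − 83 = 124.
Mass of separated nucleons = 83(1.0072765) + 124(1.0087) = 83.6039495 + 125.0788 = 208.6827495 u
Δm = 208.6827495 − 206.763513 = 1.9192365 u
Converting to energy: 1.9192365 u × 931.494 MeV/u = 1787.76 MeV
Per nucleus in joules: 1787.76 MeV × 1.602e-13 J/MeV = 2.8640e-10 J
Per mole: 2.8640e-10 J × 6.022e23 mol⁻¹ = 1.7247e+14 J/mol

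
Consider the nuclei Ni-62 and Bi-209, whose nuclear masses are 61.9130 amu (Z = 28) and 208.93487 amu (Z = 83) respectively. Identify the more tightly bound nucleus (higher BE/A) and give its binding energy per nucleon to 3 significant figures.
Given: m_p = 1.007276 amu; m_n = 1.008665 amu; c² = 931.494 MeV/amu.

Ni-62: Σm = 28(1.007276) + 34(1.008665) = 62.498338 amu; Δm = 0.585338 amu; E_B = 545.24 MeV; E_B/A = 8.794 MeV
Bi-209: Σm = 83(1.007276) + 126(1.008665) = 210.695698 amu; Δm = 1.760828 amu; E_B = 1640.2 MeV; E_B/A = 7.848 MeV
Ni-62 has the higher binding energy per nucleon, so it is the more tightly bound nucleus.

Ni-62; 8.79 MeV/nucleon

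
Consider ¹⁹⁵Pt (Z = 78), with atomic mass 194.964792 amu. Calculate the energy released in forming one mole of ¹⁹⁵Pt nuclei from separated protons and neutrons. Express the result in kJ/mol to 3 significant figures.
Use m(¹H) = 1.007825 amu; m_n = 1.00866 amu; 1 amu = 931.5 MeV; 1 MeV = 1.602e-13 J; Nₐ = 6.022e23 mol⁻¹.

1.49e+11 kJ/mol

With 78 protons and 117 neutrons (A = 195):
Total constituent mass: 78 × 1.007825 + 117 × 1.00866 = 196.623570 amu
The mass defect is 196.623570 − 194.964792 = 1.658778 amu.
E_B = 1.658778 × 931.5 = 1545.15 MeV
Per nucleus in joules: 1545.15 MeV × 1.602e-13 J/MeV = 2.4753e-10 J
Per mole: 2.4753e-10 J × 6.022e23 mol⁻¹ = 1.4906e+14 J/mol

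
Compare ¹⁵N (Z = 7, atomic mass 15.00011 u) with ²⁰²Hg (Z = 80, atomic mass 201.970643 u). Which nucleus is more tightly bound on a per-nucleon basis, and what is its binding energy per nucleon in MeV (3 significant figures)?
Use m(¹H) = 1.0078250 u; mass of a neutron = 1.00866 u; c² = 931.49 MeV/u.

²⁰²Hg; 7.89 MeV/nucleon

¹⁵N: Σm = 7(1.0078250) + 8(1.00866) = 15.1240550 u; Δm = 0.1239450 u; E_B = 115.45 MeV; E_B/A = 7.697 MeV
²⁰²Hg: Σm = 80(1.0078250) + 122(1.00866) = 203.6825200 u; Δm = 1.7118770 u; E_B = 1594.6 MeV; E_B/A = 7.894 MeV
²⁰²Hg has the higher binding energy per nucleon, so it is the more tightly bound nucleus.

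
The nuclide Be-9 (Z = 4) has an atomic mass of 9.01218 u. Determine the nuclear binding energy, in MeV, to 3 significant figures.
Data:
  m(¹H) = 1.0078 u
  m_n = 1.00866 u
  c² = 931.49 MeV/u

58.1 MeV

The nucleus contains 4 protons and 9 − 4 = 5 neutrons.
Mass of separated nucleons = 4(1.0078) + 5(1.00866) = 4.0312 + 5.04330 = 9.07450 u
Δm = 9.07450 − 9.01218 = 0.06232 u
E_B = 0.06232 × 931.49 = 58.0505 MeV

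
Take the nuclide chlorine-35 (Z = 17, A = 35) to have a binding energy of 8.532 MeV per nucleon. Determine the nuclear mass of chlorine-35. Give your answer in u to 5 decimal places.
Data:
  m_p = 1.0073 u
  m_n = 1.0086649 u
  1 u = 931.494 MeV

34.95949 u

Total binding energy = 35 × 8.532 = 298.620 MeV
Mass defect = 298.620 MeV / (931.494 MeV/u) = 0.3205818 u
Constituent mass = 17(1.0073) + 18(1.0086649) = 35.2800682 u
Nuclear mass = 35.2800682 − 0.3205818 = 34.9594864 u ≈ 34.95949 u (to 5 decimal places)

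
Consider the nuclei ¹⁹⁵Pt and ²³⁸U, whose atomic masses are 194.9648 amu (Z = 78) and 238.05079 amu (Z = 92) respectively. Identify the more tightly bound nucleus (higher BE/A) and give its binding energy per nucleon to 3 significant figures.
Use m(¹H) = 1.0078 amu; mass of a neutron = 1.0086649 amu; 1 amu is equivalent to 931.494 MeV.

¹⁹⁵Pt; 7.92 MeV/nucleon

¹⁹⁵Pt: Σm = 78(1.0078) + 117(1.0086649) = 196.6221933 amu; Δm = 1.6573933 amu; E_B = 1543.9 MeV; E_B/A = 7.917 MeV
²³⁸U: Σm = 92(1.0078) + 146(1.0086649) = 239.9826754 amu; Δm = 1.9318854 amu; E_B = 1799.5 MeV; E_B/A = 7.561 MeV
¹⁹⁵Pt has the higher binding energy per nucleon, so it is the more tightly bound nucleus.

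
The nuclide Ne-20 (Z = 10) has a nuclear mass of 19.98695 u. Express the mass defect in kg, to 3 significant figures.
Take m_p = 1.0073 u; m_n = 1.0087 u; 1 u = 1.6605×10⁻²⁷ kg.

2.87e-28 kg

The nucleus contains 10 protons and 20 − 10 = 10 neutrons.
Σm = 10·m_p + 10·m_n = 10.0730 + 10.0870 = 20.1600 u
The mass defect is 20.1600 − 19.98695 = 0.17305 u.
In SI units: 0.17305 u × 1.6605×10⁻²⁷ kg/u = 2.8735e-28 kg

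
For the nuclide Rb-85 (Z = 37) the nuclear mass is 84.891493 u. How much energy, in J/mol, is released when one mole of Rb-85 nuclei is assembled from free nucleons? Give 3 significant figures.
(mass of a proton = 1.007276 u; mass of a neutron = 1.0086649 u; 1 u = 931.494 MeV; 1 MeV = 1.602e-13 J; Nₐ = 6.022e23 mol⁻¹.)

7.13e+13 J/mol

The nucleus contains 37 protons and 85 − 37 = 48 neutrons.
Σm = 37·m_p + 48·m_n = 37.269212 + 48.4159152 = 85.6851272 u
The mass defect is 85.6851272 − 84.891493 = 0.7936342 u.
Binding energy = Δm·c² = 0.7936342 × 931.494 MeV/u = 739.265 MeV
Per nucleus in joules: 739.265 MeV × 1.602e-13 J/MeV = 1.1843e-10 J
Per mole: 1.1843e-10 J × 6.022e23 mol⁻¹ = 7.1319e+13 J/mol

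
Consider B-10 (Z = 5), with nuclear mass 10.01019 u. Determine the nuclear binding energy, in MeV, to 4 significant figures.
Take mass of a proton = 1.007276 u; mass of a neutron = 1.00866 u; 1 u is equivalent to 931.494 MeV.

The nucleus contains 5 protons and 10 − 5 = 5 neutrons.
Mass of separated nucleons = 5(1.007276) + 5(1.00866) = 5.036380 + 5.04330 = 10.079680 u
Mass defect Δm = 10.079680 − 10.01019 = 0.069490 u
Binding energy = Δm·c² = 0.069490 × 931.494 MeV/u = 64.7295 MeV

64.73 MeV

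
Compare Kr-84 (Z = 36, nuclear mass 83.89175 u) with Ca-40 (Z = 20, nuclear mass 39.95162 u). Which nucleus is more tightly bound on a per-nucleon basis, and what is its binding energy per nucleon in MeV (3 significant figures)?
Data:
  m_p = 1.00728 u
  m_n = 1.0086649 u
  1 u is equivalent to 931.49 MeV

Kr-84: Σm = 36(1.00728) + 48(1.0086649) = 84.6779952 u; Δm = 0.7862452 u; E_B = 732.38 MeV; E_B/A = 8.719 MeV
Ca-40: Σm = 20(1.00728) + 20(1.0086649) = 40.3188980 u; Δm = 0.3672780 u; E_B = 342.12 MeV; E_B/A = 8.553 MeV
Kr-84 has the higher binding energy per nucleon, so it is the more tightly bound nucleus.

Kr-84; 8.72 MeV/nucleon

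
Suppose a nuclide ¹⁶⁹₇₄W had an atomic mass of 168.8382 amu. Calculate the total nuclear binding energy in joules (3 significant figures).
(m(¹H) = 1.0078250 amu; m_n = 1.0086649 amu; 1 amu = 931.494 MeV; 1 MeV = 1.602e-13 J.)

Z = 74, so N = A − Z = 169 − 74 = 95.
Total constituent mass: 74 × 1.0078250 + 95 × 1.0086649 = 170.4022155 amu
The mass defect is 170.4022155 − 168.8382 = 1.5640155 amu.
Binding energy = Δm·c² = 1.5640155 × 931.494 MeV/amu = 1456.87 MeV
In joules: 1456.87 MeV × 1.602e-13 J/MeV = 2.3339e-10 J

2.33e-10 J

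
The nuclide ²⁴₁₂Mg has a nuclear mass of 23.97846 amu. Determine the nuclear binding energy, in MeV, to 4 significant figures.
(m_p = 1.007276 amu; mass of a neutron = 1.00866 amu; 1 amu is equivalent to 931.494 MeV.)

Mass of separated nucleons = 12(1.007276) + 12(1.00866) = 12.087312 + 12.10392 = 24.191232 amu
Mass defect Δm = 24.191232 − 23.97846 = 0.212772 amu
E_B = 0.212772 × 931.494 = 198.196 MeV

198.2 MeV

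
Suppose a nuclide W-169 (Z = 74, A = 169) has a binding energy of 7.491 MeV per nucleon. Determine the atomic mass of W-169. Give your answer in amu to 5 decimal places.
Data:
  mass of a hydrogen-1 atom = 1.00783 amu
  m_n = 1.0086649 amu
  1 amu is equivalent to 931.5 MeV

169.04351 amu

Total binding energy = 169 × 7.491 = 1265.979 MeV
Mass defect = 1265.979 MeV / (931.5 MeV/amu) = 1.3590757 amu
Constituent mass = 74(1.00783) + 95(1.0086649) = 170.4025855 amu
Atomic mass = 170.4025855 − 1.3590757 = 169.0435098 amu ≈ 169.04351 amu (to 5 decimal places)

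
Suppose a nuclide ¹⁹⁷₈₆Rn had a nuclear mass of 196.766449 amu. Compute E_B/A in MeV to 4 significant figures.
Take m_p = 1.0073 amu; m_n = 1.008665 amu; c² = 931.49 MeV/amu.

8.621 MeV/nucleon

Mass of separated nucleons = 86(1.0073) + 111(1.008665) = 86.6278 + 111.961815 = 198.589615 amu
The mass defect is 198.589615 − 196.766449 = 1.823166 amu.
E_B = 1.823166 × 931.49 = 1698.26 MeV
Dividing by A = 197 gives 8.621 MeV per nucleon.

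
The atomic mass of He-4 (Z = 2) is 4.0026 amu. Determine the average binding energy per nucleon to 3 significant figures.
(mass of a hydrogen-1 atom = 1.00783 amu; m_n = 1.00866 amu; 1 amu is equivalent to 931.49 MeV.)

7.07 MeV/nucleon

Z = 2, so N = A − Z = 4 − 2 = 2.
Mass of separated nucleons = 2(1.00783) + 2(1.00866) = 2.01566 + 2.01732 = 4.03298 amu
Mass defect Δm = 4.03298 − 4.0026 = 0.03038 amu
Converting to energy: 0.03038 amu × 931.49 MeV/amu = 28.2987 MeV
Dividing by A = 4 gives 7.0747 MeV per nucleon.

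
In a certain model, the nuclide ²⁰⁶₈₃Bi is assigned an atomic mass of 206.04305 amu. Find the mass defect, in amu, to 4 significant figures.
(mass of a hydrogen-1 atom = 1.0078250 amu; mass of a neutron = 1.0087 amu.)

1.677 amu

Z = 83, so N = A − Z = 206 − 83 = 123.
Σm = 83·m(¹H) + 123·m_n = 83.6494750 + 124.0701 = 207.7195750 amu
The mass defect is 207.7195750 − 206.04305 = 1.6765250 amu.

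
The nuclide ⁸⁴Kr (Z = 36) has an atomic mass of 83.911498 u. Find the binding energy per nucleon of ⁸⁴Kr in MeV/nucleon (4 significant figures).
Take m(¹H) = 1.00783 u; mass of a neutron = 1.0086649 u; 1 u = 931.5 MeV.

8.719 MeV/nucleon

The nucleus contains 36 protons and 84 − 36 = 48 neutrons.
Total constituent mass: 36 × 1.00783 + 48 × 1.0086649 = 84.6977952 u
The mass defect is 84.6977952 − 83.911498 = 0.7862972 u.
Binding energy = Δm·c² = 0.7862972 × 931.5 MeV/u = 732.436 MeV
BE/A = 732.436 MeV / 84 = 8.719 MeV/nucleon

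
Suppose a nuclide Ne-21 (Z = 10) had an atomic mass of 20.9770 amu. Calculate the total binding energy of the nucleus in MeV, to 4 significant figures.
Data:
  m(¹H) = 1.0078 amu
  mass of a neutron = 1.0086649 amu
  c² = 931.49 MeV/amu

182.9 MeV

The nucleus contains 10 protons and 21 − 10 = 11 neutrons.
Total constituent mass: 10 × 1.0078 + 11 × 1.0086649 = 21.1733139 amu
The mass defect is 21.1733139 − 20.9770 = 0.1963139 amu.
Converting to energy: 0.1963139 amu × 931.49 MeV/amu = 182.864 MeV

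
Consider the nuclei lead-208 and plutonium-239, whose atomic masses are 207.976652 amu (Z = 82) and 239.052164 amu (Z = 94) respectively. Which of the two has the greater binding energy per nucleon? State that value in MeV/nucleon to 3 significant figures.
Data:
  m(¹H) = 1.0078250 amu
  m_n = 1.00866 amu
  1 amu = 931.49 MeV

lead-208; 7.86 MeV/nucleon

lead-208: Σm = 82(1.0078250) + 126(1.00866) = 209.7328100 amu; Δm = 1.7561580 amu; E_B = 1635.84 MeV; E_B/A = 7.8646 MeV
plutonium-239: Σm = 94(1.0078250) + 145(1.00866) = 240.9912500 amu; Δm = 1.9390860 amu; E_B = 1806.2 MeV; E_B/A = 7.557 MeV
lead-208 has the higher binding energy per nucleon, so it is the more tightly bound nucleus.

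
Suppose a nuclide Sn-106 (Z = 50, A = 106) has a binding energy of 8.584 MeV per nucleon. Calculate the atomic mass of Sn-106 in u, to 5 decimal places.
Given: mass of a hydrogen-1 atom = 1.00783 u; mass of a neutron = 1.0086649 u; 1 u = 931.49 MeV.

Total binding energy = 106 × 8.584 = 909.904 MeV
Mass defect = 909.904 MeV / (931.49 MeV/u) = 0.9768264 u
Constituent mass = 50(1.00783) + 56(1.0086649) = 106.8767344 u
Atomic mass = 106.8767344 − 0.9768264 = 105.8999080 u ≈ 105.89991 u (to 5 decimal places)

105.89991 u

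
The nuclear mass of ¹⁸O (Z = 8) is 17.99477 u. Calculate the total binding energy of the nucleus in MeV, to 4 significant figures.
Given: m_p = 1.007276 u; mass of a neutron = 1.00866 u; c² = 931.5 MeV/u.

139.8 MeV

With 8 protons and 10 neutrons (A = 18):
Σm = 8·m_p + 10·m_n = 8.058208 + 10.08660 = 18.144808 u
The mass defect is 18.144808 − 17.99477 = 0.150038 u.
Converting to energy: 0.150038 u × 931.5 MeV/u = 139.760 MeV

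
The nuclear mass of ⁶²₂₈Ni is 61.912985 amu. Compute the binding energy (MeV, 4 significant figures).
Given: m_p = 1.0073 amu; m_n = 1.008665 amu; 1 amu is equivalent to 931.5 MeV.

545.9 MeV

Σm = 28·m_p + 34·m_n = 28.2044 + 34.294610 = 62.499010 amu
Mass defect Δm = 62.499010 − 61.912985 = 0.586025 amu
E_B = 0.586025 × 931.5 = 545.882 MeV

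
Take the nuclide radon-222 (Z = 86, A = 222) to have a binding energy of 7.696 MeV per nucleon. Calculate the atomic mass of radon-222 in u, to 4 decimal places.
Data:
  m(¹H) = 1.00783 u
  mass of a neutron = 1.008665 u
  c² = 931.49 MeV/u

Total binding energy = 222 × 7.696 = 1708.512 MeV
Mass defect = 1708.512 MeV / (931.49 MeV/u) = 1.834171 u
Constituent mass = 86(1.00783) + 136(1.008665) = 223.851820 u
Atomic mass = 223.851820 − 1.834171 = 222.017649 u ≈ 222.0176 u (to 4 decimal places)

222.0176 u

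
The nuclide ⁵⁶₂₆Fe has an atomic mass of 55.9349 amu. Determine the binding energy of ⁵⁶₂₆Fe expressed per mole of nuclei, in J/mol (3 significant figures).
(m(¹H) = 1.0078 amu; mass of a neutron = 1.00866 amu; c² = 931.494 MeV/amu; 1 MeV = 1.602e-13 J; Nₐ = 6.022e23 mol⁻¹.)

4.74e+13 J/mol

Total constituent mass: 26 × 1.0078 + 30 × 1.00866 = 56.46260 amu
Δm = 56.46260 − 55.9349 = 0.52770 amu
Converting to energy: 0.52770 amu × 931.494 MeV/amu = 491.549 MeV
Per nucleus in joules: 491.549 MeV × 1.602e-13 J/MeV = 7.8746e-11 J
Per mole: 7.8746e-11 J × 6.022e23 mol⁻¹ = 4.7421e+13 J/mol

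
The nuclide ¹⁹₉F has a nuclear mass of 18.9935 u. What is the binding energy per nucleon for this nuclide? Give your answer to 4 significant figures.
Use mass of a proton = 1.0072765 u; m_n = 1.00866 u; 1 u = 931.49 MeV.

7.775 MeV/nucleon

Z = 9, so N = A − Z = 19 − 9 = 10.
Total constituent mass: 9 × 1.0072765 + 10 × 1.00866 = 19.1520885 u
The mass defect is 19.1520885 − 18.9935 = 0.1585885 u.
Binding energy = Δm·c² = 0.1585885 × 931.49 MeV/u = 147.724 MeV
BE/A = 147.724 MeV / 19 = 7.775 MeV/nucleon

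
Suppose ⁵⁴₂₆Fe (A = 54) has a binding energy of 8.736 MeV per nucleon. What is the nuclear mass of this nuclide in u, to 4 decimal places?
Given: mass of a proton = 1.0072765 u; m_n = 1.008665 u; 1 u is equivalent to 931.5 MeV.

53.9254 u

Total binding energy = 54 × 8.736 = 471.744 MeV
Mass defect = 471.744 MeV / (931.5 MeV/u) = 0.506435 u
Constituent mass = 26(1.0072765) + 28(1.008665) = 54.4318090 u
Nuclear mass = 54.4318090 − 0.506435 = 53.9253740 u ≈ 53.9254 u (to 4 decimal places)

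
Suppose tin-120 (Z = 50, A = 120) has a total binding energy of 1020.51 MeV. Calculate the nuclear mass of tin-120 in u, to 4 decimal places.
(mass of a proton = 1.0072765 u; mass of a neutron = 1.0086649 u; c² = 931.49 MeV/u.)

Mass defect = 1020.51 MeV / (931.49 MeV/u) = 1.095567 u
Constituent mass = 50(1.0072765) + 70(1.0086649) = 120.9703680 u
Nuclear mass = 120.9703680 − 1.095567 = 119.8748010 u ≈ 119.8748 u (to 4 decimal places)

119.8748 u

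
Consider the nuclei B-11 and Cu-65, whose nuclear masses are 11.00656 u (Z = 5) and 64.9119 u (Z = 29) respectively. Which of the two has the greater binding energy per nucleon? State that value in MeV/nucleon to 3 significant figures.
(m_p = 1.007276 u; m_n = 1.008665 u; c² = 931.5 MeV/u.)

Cu-65; 8.76 MeV/nucleon

B-11: Σm = 5(1.007276) + 6(1.008665) = 11.088370 u; Δm = 0.081810 u; E_B = 76.206 MeV; E_B/A = 6.928 MeV
Cu-65: Σm = 29(1.007276) + 36(1.008665) = 65.522944 u; Δm = 0.611044 u; E_B = 569.19 MeV; E_B/A = 8.757 MeV
Cu-65 has the higher binding energy per nucleon, so it is the more tightly bound nucleus.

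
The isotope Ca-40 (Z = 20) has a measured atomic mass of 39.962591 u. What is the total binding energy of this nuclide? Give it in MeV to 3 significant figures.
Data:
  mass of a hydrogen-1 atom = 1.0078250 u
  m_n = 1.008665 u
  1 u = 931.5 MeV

342 MeV

Total constituent mass: 20 × 1.0078250 + 20 × 1.008665 = 40.3298000 u
The mass defect is 40.3298000 − 39.962591 = 0.3672090 u.
E_B = 0.3672090 × 931.5 = 342.055 MeV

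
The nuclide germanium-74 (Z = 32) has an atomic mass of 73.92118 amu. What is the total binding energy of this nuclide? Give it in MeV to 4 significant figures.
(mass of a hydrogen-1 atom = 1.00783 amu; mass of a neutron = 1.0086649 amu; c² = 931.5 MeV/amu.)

Total constituent mass: 32 × 1.00783 + 42 × 1.0086649 = 74.6144858 amu
The mass defect is 74.6144858 − 73.92118 = 0.6933058 amu.
Binding energy = Δm·c² = 0.6933058 × 931.5 MeV/amu = 645.814 MeV

645.8 MeV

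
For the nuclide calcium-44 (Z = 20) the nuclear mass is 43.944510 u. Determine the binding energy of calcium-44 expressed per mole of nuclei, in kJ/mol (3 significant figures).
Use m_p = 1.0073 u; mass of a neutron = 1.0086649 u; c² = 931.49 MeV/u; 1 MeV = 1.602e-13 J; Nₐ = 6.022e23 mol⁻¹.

Total constituent mass: 20 × 1.0073 + 24 × 1.0086649 = 44.3539576 u
The mass defect is 44.3539576 − 43.944510 = 0.4094476 u.
Binding energy = Δm·c² = 0.4094476 × 931.49 MeV/u = 381.396 MeV
Per nucleus in joules: 381.396 MeV × 1.602e-13 J/MeV = 6.1100e-11 J
Per mole: 6.1100e-11 J × 6.022e23 mol⁻¹ = 3.6794e+13 J/mol

3.68e+10 kJ/mol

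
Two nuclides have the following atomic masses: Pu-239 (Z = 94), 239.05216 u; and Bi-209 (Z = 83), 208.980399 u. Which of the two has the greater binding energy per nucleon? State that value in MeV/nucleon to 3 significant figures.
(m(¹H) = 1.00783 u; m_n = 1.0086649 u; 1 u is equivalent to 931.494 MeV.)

Pu-239: Σm = 94(1.00783) + 145(1.0086649) = 240.9924305 u; Δm = 1.9402705 u; E_B = 1807.4 MeV; E_B/A = 7.562 MeV
Bi-209: Σm = 83(1.00783) + 126(1.0086649) = 210.7416674 u; Δm = 1.7612684 u; E_B = 1640.6 MeV; E_B/A = 7.850 MeV
Bi-209 has the higher binding energy per nucleon, so it is the more tightly bound nucleus.

Bi-209; 7.85 MeV/nucleon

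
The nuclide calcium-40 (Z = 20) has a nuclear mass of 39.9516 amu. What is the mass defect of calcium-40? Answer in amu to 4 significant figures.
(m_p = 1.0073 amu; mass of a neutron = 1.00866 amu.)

Z = 20, so N = A − Z = 40 − 20 = 20.
Mass of separated nucleons = 20(1.0073) + 20(1.00866) = 20.1460 + 20.17320 = 40.31920 amu
The mass defect is 40.31920 − 39.9516 = 0.36760 amu.

0.3676 amu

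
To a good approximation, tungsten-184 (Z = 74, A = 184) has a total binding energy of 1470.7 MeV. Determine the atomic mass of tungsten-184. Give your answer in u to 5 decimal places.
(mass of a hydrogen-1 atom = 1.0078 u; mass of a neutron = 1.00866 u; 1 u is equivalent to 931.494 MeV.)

183.95094 u

Mass defect = 1470.7 MeV / (931.494 MeV/u) = 1.5788615 u
Constituent mass = 74(1.0078) + 110(1.00866) = 185.52980 u
Atomic mass = 185.52980 − 1.5788615 = 183.9509385 u ≈ 183.95094 u (to 5 decimal places)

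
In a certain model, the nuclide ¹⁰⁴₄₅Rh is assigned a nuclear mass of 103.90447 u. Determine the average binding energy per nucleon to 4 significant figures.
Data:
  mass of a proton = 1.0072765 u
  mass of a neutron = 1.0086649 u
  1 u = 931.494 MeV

The nucleus contains 45 protons and 104 − 45 = 59 neutrons.
Total constituent mass: 45 × 1.0072765 + 59 × 1.0086649 = 104.8386716 u
Mass defect Δm = 104.8386716 − 103.90447 = 0.9342016 u
Binding energy = Δm·c² = 0.9342016 × 931.494 MeV/u = 870.203 MeV
Dividing by A = 104 gives 8.367 MeV per nucleon.

8.367 MeV/nucleon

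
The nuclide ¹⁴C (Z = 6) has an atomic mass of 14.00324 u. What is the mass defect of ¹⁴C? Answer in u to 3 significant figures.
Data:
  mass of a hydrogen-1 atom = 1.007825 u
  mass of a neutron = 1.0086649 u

0.113 u

Total constituent mass: 6 × 1.007825 + 8 × 1.0086649 = 14.1162692 u
Mass defect Δm = 14.1162692 − 14.00324 = 0.1130292 u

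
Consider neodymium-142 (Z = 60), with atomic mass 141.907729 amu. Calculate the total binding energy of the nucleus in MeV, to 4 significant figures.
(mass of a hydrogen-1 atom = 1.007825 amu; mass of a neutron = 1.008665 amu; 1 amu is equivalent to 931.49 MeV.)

With 60 protons and 82 neutrons (A = 142):
Mass of separated nucleons = 60(1.007825) + 82(1.008665) = 60.469500 + 82.710530 = 143.180030 amu
Mass defect Δm = 143.180030 − 141.907729 = 1.272301 amu
E_B = 1.272301 × 931.49 = 1185.14 MeV

1185 MeV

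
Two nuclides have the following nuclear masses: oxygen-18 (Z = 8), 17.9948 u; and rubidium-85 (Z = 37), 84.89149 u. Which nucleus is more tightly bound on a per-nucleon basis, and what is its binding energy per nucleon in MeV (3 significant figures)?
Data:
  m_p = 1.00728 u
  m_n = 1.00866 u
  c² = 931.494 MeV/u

oxygen-18: Σm = 8(1.00728) + 10(1.00866) = 18.14484 u; Δm = 0.15004 u; E_B = 139.761 MeV; E_B/A = 7.7645 MeV
rubidium-85: Σm = 37(1.00728) + 48(1.00866) = 85.68504 u; Δm = 0.79355 u; E_B = 739.19 MeV; E_B/A = 8.696 MeV
rubidium-85 has the higher binding energy per nucleon, so it is the more tightly bound nucleus.

rubidium-85; 8.70 MeV/nucleon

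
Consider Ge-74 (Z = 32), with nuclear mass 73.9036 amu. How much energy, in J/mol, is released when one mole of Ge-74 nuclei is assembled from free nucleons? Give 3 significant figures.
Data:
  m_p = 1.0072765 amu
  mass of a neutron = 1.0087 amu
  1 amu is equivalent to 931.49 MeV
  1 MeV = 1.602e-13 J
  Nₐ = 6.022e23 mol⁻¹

6.24e+13 J/mol

Mass of separated nucleons = 32(1.0072765) + 42(1.0087) = 32.2328480 + 42.3654 = 74.5982480 amu
Mass defect Δm = 74.5982480 − 73.9036 = 0.6946480 amu
Converting to energy: 0.6946480 amu × 931.49 MeV/amu = 647.058 MeV
Per nucleus in joules: 647.058 MeV × 1.602e-13 J/MeV = 1.0366e-10 J
Per mole: 1.0366e-10 J × 6.022e23 mol⁻¹ = 6.2424e+13 J/mol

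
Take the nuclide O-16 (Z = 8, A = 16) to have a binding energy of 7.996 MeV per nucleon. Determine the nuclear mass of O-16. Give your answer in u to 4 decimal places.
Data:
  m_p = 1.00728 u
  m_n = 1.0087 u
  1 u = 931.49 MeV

15.9905 u

Total binding energy = 16 × 7.996 = 127.936 MeV
Mass defect = 127.936 MeV / (931.49 MeV/u) = 0.137346 u
Constituent mass = 8(1.00728) + 8(1.0087) = 16.12784 u
Nuclear mass = 16.12784 − 0.137346 = 15.990494 u ≈ 15.9905 u (to 4 decimal places)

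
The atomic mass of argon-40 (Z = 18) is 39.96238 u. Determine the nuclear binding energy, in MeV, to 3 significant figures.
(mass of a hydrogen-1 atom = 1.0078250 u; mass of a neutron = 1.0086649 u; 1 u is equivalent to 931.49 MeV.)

Z = 18, so N = A − Z = 40 − 18 = 22.
Total constituent mass: 18 × 1.0078250 + 22 × 1.0086649 = 40.3314778 u
The mass defect is 40.3314778 − 39.96238 = 0.3690978 u.
E_B = 0.3690978 × 931.49 = 343.811 MeV

344 MeV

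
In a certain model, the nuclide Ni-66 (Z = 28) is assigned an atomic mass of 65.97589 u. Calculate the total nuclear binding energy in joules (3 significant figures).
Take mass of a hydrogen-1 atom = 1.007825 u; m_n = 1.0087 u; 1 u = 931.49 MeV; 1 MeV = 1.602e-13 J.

The nucleus contains 28 protons and 66 − 28 = 38 neutrons.
Total constituent mass: 28 × 1.007825 + 38 × 1.0087 = 66.549700 u
Δm = 66.549700 − 65.97589 = 0.573810 u
Binding energy = Δm·c² = 0.573810 × 931.49 MeV/u = 534.498 MeV
In joules: 534.498 MeV × 1.602e-13 J/MeV = 8.5627e-11 J

8.56e-11 J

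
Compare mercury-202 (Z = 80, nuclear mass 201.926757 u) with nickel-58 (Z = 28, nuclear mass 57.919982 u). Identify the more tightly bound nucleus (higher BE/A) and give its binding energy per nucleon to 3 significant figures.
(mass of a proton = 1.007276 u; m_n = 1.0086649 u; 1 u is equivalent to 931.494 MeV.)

mercury-202: Σm = 80(1.007276) + 122(1.0086649) = 203.6391978 u; Δm = 1.7124408 u; E_B = 1595.1 MeV; E_B/A = 7.897 MeV
nickel-58: Σm = 28(1.007276) + 30(1.0086649) = 58.4636750 u; Δm = 0.5436930 u; E_B = 506.45 MeV; E_B/A = 8.732 MeV
nickel-58 has the higher binding energy per nucleon, so it is the more tightly bound nucleus.

nickel-58; 8.73 MeV/nucleon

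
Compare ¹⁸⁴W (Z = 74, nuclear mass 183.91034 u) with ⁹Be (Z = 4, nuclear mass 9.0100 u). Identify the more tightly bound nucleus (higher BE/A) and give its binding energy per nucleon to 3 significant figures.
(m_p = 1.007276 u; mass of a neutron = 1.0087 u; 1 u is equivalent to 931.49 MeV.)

¹⁸⁴W: Σm = 74(1.007276) + 110(1.0087) = 185.495424 u; Δm = 1.585084 u; E_B = 1476.5 MeV; E_B/A = 8.024 MeV
⁹Be: Σm = 4(1.007276) + 5(1.0087) = 9.072604 u; Δm = 0.062604 u; E_B = 58.315 MeV; E_B/A = 6.479 MeV
¹⁸⁴W has the higher binding energy per nucleon, so it is the more tightly bound nucleus.

¹⁸⁴W; 8.02 MeV/nucleon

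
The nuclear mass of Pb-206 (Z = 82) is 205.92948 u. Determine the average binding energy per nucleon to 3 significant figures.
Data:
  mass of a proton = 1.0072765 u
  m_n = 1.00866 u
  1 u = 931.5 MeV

With 82 protons and 124 neutrons (A = 206):
Total constituent mass: 82 × 1.0072765 + 124 × 1.00866 = 207.6705130 u
Mass defect Δm = 207.6705130 − 205.92948 = 1.7410330 u
Binding energy = Δm·c² = 1.7410330 × 931.5 MeV/u = 1621.77 MeV
Per nucleon: 1621.77 / 206 = 7.873 MeV

7.87 MeV/nucleon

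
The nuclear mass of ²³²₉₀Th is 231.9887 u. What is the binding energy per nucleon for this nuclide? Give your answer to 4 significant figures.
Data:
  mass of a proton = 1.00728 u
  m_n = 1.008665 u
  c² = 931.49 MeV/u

The nucleus contains 90 protons and 232 − 90 = 142 neutrons.
Total constituent mass: 90 × 1.00728 + 142 × 1.008665 = 233.885630 u
Δm = 233.885630 − 231.9887 = 1.896930 u
Binding energy = Δm·c² = 1.896930 × 931.49 MeV/u = 1766.97 MeV
Per nucleon: 1766.97 / 232 = 7.616 MeV

7.616 MeV/nucleon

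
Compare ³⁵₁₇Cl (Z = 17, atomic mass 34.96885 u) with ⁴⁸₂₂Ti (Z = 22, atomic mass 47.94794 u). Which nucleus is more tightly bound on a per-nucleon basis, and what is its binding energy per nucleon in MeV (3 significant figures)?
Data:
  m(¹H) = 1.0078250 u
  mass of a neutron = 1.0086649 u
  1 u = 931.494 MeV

³⁵₁₇Cl: Σm = 17(1.0078250) + 18(1.0086649) = 35.2889932 u; Δm = 0.3201432 u; E_B = 298.21 MeV; E_B/A = 8.520 MeV
⁴⁸₂₂Ti: Σm = 22(1.0078250) + 26(1.0086649) = 48.3974374 u; Δm = 0.4494974 u; E_B = 418.70 MeV; E_B/A = 8.723 MeV
⁴⁸₂₂Ti has the higher binding energy per nucleon, so it is the more tightly bound nucleus.

⁴⁸₂₂Ti; 8.72 MeV/nucleon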